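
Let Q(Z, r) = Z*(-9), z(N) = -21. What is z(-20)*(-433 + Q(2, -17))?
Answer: 9471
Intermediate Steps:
Q(Z, r) = -9*Z
z(-20)*(-433 + Q(2, -17)) = -21*(-433 - 9*2) = -21*(-433 - 18) = -21*(-451) = 9471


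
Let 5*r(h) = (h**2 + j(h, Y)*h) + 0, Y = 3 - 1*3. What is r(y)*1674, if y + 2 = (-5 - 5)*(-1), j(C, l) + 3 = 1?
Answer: 80352/5 ≈ 16070.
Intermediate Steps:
Y = 0 (Y = 3 - 3 = 0)
j(C, l) = -2 (j(C, l) = -3 + 1 = -2)
y = 8 (y = -2 + (-5 - 5)*(-1) = -2 - 10*(-1) = -2 + 10 = 8)
r(h) = -2*h/5 + h**2/5 (r(h) = ((h**2 - 2*h) + 0)/5 = (h**2 - 2*h)/5 = -2*h/5 + h**2/5)
r(y)*1674 = ((1/5)*8*(-2 + 8))*1674 = ((1/5)*8*6)*1674 = (48/5)*1674 = 80352/5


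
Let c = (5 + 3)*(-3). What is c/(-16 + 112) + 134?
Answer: 535/4 ≈ 133.75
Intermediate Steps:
c = -24 (c = 8*(-3) = -24)
c/(-16 + 112) + 134 = -24/(-16 + 112) + 134 = -24/96 + 134 = (1/96)*(-24) + 134 = -¼ + 134 = 535/4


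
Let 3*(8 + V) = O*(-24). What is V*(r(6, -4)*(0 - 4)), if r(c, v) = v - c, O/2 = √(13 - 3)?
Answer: -320 - 640*√10 ≈ -2343.9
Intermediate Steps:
O = 2*√10 (O = 2*√(13 - 3) = 2*√10 ≈ 6.3246)
V = -8 - 16*√10 (V = -8 + ((2*√10)*(-24))/3 = -8 + (-48*√10)/3 = -8 - 16*√10 ≈ -58.596)
V*(r(6, -4)*(0 - 4)) = (-8 - 16*√10)*((-4 - 1*6)*(0 - 4)) = (-8 - 16*√10)*((-4 - 6)*(-4)) = (-8 - 16*√10)*(-10*(-4)) = (-8 - 16*√10)*40 = -320 - 640*√10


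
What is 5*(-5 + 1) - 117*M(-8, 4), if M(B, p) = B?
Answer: 916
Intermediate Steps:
5*(-5 + 1) - 117*M(-8, 4) = 5*(-5 + 1) - 117*(-8) = 5*(-4) + 936 = -20 + 936 = 916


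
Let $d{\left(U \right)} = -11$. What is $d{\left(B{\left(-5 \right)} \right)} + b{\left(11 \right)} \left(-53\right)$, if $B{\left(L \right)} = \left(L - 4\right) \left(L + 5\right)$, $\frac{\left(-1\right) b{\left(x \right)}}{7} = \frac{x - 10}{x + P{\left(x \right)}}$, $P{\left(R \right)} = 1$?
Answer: $\frac{239}{12} \approx 19.917$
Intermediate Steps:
$b{\left(x \right)} = - \frac{7 \left(-10 + x\right)}{1 + x}$ ($b{\left(x \right)} = - 7 \frac{x - 10}{x + 1} = - 7 \frac{-10 + x}{1 + x} = - \frac{7 \left(-10 + x\right)}{1 + x}$)
$B{\left(L \right)} = \left(-4 + L\right) \left(5 + L\right)$
$d{\left(B{\left(-5 \right)} \right)} + b{\left(11 \right)} \left(-53\right) = -11 + \frac{7 \left(10 - 11\right)}{1 + 11} \left(-53\right) = -11 + \frac{7 \left(10 - 11\right)}{12} \left(-53\right) = -11 + 7 \cdot \frac{1}{12} \left(-1\right) \left(-53\right) = -11 - - \frac{371}{12} = -11 + \frac{371}{12} = \frac{239}{12}$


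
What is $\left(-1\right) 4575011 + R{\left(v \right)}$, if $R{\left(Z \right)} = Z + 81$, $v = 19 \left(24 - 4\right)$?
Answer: $-4574550$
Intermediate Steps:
$v = 380$ ($v = 19 \cdot 20 = 380$)
$R{\left(Z \right)} = 81 + Z$
$\left(-1\right) 4575011 + R{\left(v \right)} = \left(-1\right) 4575011 + \left(81 + 380\right) = -4575011 + 461 = -4574550$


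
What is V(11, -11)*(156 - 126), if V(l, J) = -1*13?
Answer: -390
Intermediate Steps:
V(l, J) = -13
V(11, -11)*(156 - 126) = -13*(156 - 126) = -13*30 = -390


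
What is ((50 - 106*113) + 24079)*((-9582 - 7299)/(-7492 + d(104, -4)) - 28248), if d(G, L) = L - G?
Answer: -2608429883769/7600 ≈ -3.4321e+8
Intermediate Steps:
((50 - 106*113) + 24079)*((-9582 - 7299)/(-7492 + d(104, -4)) - 28248) = ((50 - 106*113) + 24079)*((-9582 - 7299)/(-7492 + (-4 - 1*104)) - 28248) = ((50 - 11978) + 24079)*(-16881/(-7492 + (-4 - 104)) - 28248) = (-11928 + 24079)*(-16881/(-7492 - 108) - 28248) = 12151*(-16881/(-7600) - 28248) = 12151*(-16881*(-1/7600) - 28248) = 12151*(16881/7600 - 28248) = 12151*(-214667919/7600) = -2608429883769/7600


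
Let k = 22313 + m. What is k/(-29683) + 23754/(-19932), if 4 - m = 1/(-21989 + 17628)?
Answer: -835794684953/430024804286 ≈ -1.9436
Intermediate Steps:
m = 17445/4361 (m = 4 - 1/(-21989 + 17628) = 4 - 1/(-4361) = 4 - 1*(-1/4361) = 4 + 1/4361 = 17445/4361 ≈ 4.0002)
k = 97324438/4361 (k = 22313 + 17445/4361 = 97324438/4361 ≈ 22317.)
k/(-29683) + 23754/(-19932) = (97324438/4361)/(-29683) + 23754/(-19932) = (97324438/4361)*(-1/29683) + 23754*(-1/19932) = -97324438/129447563 - 3959/3322 = -835794684953/430024804286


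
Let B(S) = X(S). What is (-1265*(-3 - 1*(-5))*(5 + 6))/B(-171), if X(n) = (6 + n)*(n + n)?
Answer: -253/513 ≈ -0.49318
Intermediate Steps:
X(n) = 2*n*(6 + n) (X(n) = (6 + n)*(2*n) = 2*n*(6 + n))
B(S) = 2*S*(6 + S)
(-1265*(-3 - 1*(-5))*(5 + 6))/B(-171) = (-1265*(-3 - 1*(-5))*(5 + 6))/((2*(-171)*(6 - 171))) = (-1265*(-3 + 5)*11)/((2*(-171)*(-165))) = -2530*11/56430 = -1265*22*(1/56430) = -27830*1/56430 = -253/513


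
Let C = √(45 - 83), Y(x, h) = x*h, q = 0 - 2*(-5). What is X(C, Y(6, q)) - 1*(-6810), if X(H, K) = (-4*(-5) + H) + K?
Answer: 6890 + I*√38 ≈ 6890.0 + 6.1644*I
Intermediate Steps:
q = 10 (q = 0 + 10 = 10)
Y(x, h) = h*x
C = I*√38 (C = √(-38) = I*√38 ≈ 6.1644*I)
X(H, K) = 20 + H + K (X(H, K) = (20 + H) + K = 20 + H + K)
X(C, Y(6, q)) - 1*(-6810) = (20 + I*√38 + 10*6) - 1*(-6810) = (20 + I*√38 + 60) + 6810 = (80 + I*√38) + 6810 = 6890 + I*√38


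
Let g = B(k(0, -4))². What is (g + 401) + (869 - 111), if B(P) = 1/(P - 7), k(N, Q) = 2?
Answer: 28976/25 ≈ 1159.0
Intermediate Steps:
B(P) = 1/(-7 + P)
g = 1/25 (g = (1/(-7 + 2))² = (1/(-5))² = (-⅕)² = 1/25 ≈ 0.040000)
(g + 401) + (869 - 111) = (1/25 + 401) + (869 - 111) = 10026/25 + 758 = 28976/25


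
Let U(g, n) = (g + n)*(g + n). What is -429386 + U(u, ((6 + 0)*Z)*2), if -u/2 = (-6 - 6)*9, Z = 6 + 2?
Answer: -332042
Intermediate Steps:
Z = 8
u = 216 (u = -2*(-6 - 6)*9 = -(-24)*9 = -2*(-108) = 216)
U(g, n) = (g + n)²
-429386 + U(u, ((6 + 0)*Z)*2) = -429386 + (216 + ((6 + 0)*8)*2)² = -429386 + (216 + (6*8)*2)² = -429386 + (216 + 48*2)² = -429386 + (216 + 96)² = -429386 + 312² = -429386 + 97344 = -332042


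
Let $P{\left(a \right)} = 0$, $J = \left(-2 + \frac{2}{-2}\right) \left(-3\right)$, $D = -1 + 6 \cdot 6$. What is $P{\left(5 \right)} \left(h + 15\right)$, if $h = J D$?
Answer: $0$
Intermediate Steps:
$D = 35$ ($D = -1 + 36 = 35$)
$J = 9$ ($J = \left(-2 + 2 \left(- \frac{1}{2}\right)\right) \left(-3\right) = \left(-2 - 1\right) \left(-3\right) = \left(-3\right) \left(-3\right) = 9$)
$h = 315$ ($h = 9 \cdot 35 = 315$)
$P{\left(5 \right)} \left(h + 15\right) = 0 \left(315 + 15\right) = 0 \cdot 330 = 0$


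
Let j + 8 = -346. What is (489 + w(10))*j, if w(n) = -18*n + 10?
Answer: -112926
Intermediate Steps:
w(n) = 10 - 18*n
j = -354 (j = -8 - 346 = -354)
(489 + w(10))*j = (489 + (10 - 18*10))*(-354) = (489 + (10 - 180))*(-354) = (489 - 170)*(-354) = 319*(-354) = -112926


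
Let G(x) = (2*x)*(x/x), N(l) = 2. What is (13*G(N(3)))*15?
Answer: 780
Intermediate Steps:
G(x) = 2*x (G(x) = (2*x)*1 = 2*x)
(13*G(N(3)))*15 = (13*(2*2))*15 = (13*4)*15 = 52*15 = 780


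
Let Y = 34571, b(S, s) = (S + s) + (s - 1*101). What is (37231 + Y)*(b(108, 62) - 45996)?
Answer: -3293198730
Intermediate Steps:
b(S, s) = -101 + S + 2*s (b(S, s) = (S + s) + (s - 101) = (S + s) + (-101 + s) = -101 + S + 2*s)
(37231 + Y)*(b(108, 62) - 45996) = (37231 + 34571)*((-101 + 108 + 2*62) - 45996) = 71802*((-101 + 108 + 124) - 45996) = 71802*(131 - 45996) = 71802*(-45865) = -3293198730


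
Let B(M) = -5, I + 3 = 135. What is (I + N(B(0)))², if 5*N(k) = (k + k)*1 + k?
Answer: 16641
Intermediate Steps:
I = 132 (I = -3 + 135 = 132)
N(k) = 3*k/5 (N(k) = ((k + k)*1 + k)/5 = ((2*k)*1 + k)/5 = (2*k + k)/5 = (3*k)/5 = 3*k/5)
(I + N(B(0)))² = (132 + (⅗)*(-5))² = (132 - 3)² = 129² = 16641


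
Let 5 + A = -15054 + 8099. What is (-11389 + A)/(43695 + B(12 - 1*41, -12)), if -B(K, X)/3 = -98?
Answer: -18349/43989 ≈ -0.41713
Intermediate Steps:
B(K, X) = 294 (B(K, X) = -3*(-98) = 294)
A = -6960 (A = -5 + (-15054 + 8099) = -5 - 6955 = -6960)
(-11389 + A)/(43695 + B(12 - 1*41, -12)) = (-11389 - 6960)/(43695 + 294) = -18349/43989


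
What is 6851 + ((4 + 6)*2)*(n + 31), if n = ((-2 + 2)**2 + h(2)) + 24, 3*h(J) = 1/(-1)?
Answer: 23833/3 ≈ 7944.3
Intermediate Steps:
h(J) = -1/3 (h(J) = (1/3)/(-1) = (1/3)*(-1) = -1/3)
n = 71/3 (n = ((-2 + 2)**2 - 1/3) + 24 = (0**2 - 1/3) + 24 = (0 - 1/3) + 24 = -1/3 + 24 = 71/3 ≈ 23.667)
6851 + ((4 + 6)*2)*(n + 31) = 6851 + ((4 + 6)*2)*(71/3 + 31) = 6851 + (10*2)*(164/3) = 6851 + 20*(164/3) = 6851 + 3280/3 = 23833/3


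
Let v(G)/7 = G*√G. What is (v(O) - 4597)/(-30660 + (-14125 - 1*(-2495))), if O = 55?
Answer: 4597/42290 - 77*√55/8458 ≈ 0.041186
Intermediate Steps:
v(G) = 7*G^(3/2) (v(G) = 7*(G*√G) = 7*G^(3/2))
(v(O) - 4597)/(-30660 + (-14125 - 1*(-2495))) = (7*55^(3/2) - 4597)/(-30660 + (-14125 - 1*(-2495))) = (7*(55*√55) - 4597)/(-30660 + (-14125 + 2495)) = (385*√55 - 4597)/(-30660 - 11630) = (-4597 + 385*√55)/(-42290) = (-4597 + 385*√55)*(-1/42290) = 4597/42290 - 77*√55/8458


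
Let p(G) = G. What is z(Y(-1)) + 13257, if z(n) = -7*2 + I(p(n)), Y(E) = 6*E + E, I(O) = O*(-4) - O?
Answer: 13278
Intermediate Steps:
I(O) = -5*O (I(O) = -4*O - O = -5*O)
Y(E) = 7*E
z(n) = -14 - 5*n (z(n) = -7*2 - 5*n = -14 - 5*n)
z(Y(-1)) + 13257 = (-14 - 35*(-1)) + 13257 = (-14 - 5*(-7)) + 13257 = (-14 + 35) + 13257 = 21 + 13257 = 13278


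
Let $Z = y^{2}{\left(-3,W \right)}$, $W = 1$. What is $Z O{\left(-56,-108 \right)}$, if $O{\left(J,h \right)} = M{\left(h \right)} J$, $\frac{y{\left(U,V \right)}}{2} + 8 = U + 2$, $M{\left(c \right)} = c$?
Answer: $1959552$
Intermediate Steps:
$y{\left(U,V \right)} = -12 + 2 U$ ($y{\left(U,V \right)} = -16 + 2 \left(U + 2\right) = -16 + 2 \left(2 + U\right) = -16 + \left(4 + 2 U\right) = -12 + 2 U$)
$O{\left(J,h \right)} = J h$ ($O{\left(J,h \right)} = h J = J h$)
$Z = 324$ ($Z = \left(-12 + 2 \left(-3\right)\right)^{2} = \left(-12 - 6\right)^{2} = \left(-18\right)^{2} = 324$)
$Z O{\left(-56,-108 \right)} = 324 \left(\left(-56\right) \left(-108\right)\right) = 324 \cdot 6048 = 1959552$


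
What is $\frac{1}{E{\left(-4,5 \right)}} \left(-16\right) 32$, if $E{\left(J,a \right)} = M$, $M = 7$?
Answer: $- \frac{512}{7} \approx -73.143$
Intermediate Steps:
$E{\left(J,a \right)} = 7$
$\frac{1}{E{\left(-4,5 \right)}} \left(-16\right) 32 = \frac{1}{7} \left(-16\right) 32 = \left(- \frac{16}{7}\right) 32 = - \frac{512}{7}$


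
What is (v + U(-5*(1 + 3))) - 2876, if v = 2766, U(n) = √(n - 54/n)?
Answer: -110 + I*√1730/10 ≈ -110.0 + 4.1593*I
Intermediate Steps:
(v + U(-5*(1 + 3))) - 2876 = (2766 + √(-5*(1 + 3) - 54*(-1/(5*(1 + 3))))) - 2876 = (2766 + √(-5*4 - 54/((-5*4)))) - 2876 = (2766 + √(-20 - 54/(-20))) - 2876 = (2766 + √(-20 - 54*(-1/20))) - 2876 = (2766 + √(-20 + 27/10)) - 2876 = (2766 + √(-173/10)) - 2876 = (2766 + I*√1730/10) - 2876 = -110 + I*√1730/10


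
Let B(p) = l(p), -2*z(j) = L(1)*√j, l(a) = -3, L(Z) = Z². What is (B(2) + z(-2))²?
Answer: (6 + I*√2)²/4 ≈ 8.5 + 4.2426*I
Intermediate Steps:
z(j) = -√j/2 (z(j) = -1²*√j/2 = -√j/2)
B(p) = -3
(B(2) + z(-2))² = (-3 - I*√2/2)²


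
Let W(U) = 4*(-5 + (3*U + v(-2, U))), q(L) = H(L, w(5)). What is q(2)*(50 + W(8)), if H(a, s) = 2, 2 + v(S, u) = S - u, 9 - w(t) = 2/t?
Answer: 156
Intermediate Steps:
w(t) = 9 - 2/t
v(S, u) = -2 + S - u (v(S, u) = -2 + (S - u) = -2 + S - u)
q(L) = 2
W(U) = -36 + 8*U (W(U) = 4*(-5 + (3*U + (-2 - 2 - U))) = 4*(-5 + (3*U + (-4 - U))) = 4*(-5 + (-4 + 2*U)) = 4*(-9 + 2*U) = -36 + 8*U)
q(2)*(50 + W(8)) = 2*(50 + (-36 + 8*8)) = 2*(50 + (-36 + 64)) = 2*(50 + 28) = 2*78 = 156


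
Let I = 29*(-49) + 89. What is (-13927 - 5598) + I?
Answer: -20857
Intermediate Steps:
I = -1332 (I = -1421 + 89 = -1332)
(-13927 - 5598) + I = (-13927 - 5598) - 1332 = -19525 - 1332 = -20857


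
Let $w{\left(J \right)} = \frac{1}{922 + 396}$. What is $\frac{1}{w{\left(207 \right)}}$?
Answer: $1318$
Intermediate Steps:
$w{\left(J \right)} = \frac{1}{1318}$
$\frac{1}{w{\left(207 \right)}} = \frac{1}{\frac{1}{1318}} = 1318$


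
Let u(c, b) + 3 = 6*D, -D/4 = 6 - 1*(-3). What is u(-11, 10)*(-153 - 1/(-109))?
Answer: 3652044/109 ≈ 33505.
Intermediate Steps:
D = -36 (D = -4*(6 - 1*(-3)) = -4*(6 + 3) = -4*9 = -36)
u(c, b) = -219 (u(c, b) = -3 + 6*(-36) = -3 - 216 = -219)
u(-11, 10)*(-153 - 1/(-109)) = -219*(-153 - 1/(-109)) = -219*(-153 - 1*(-1/109)) = -219*(-153 + 1/109) = -219*(-16676/109) = 3652044/109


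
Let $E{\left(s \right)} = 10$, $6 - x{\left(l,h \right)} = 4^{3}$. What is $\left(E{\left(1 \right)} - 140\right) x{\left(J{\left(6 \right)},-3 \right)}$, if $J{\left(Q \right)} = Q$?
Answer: $7540$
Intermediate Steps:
$x{\left(l,h \right)} = -58$ ($x{\left(l,h \right)} = 6 - 4^{3} = 6 - 64 = -58$)
$\left(E{\left(1 \right)} - 140\right) x{\left(J{\left(6 \right)},-3 \right)} = \left(10 - 140\right) \left(-58\right) = \left(-130\right) \left(-58\right) = 7540$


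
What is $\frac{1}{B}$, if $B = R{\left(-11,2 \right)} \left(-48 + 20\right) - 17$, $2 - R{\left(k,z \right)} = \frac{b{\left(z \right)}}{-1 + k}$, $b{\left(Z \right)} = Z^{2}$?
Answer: $- \frac{3}{247} \approx -0.012146$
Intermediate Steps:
$R{\left(k,z \right)} = 2 - \frac{z^{2}}{-1 + k}$
$B = - \frac{247}{3}$ ($B = \frac{-2 - 2^{2} + 2 \left(-11\right)}{-1 - 11} \left(-48 + 20\right) - 17 = \frac{-2 - 4 - 22}{-12} \left(-28\right) - 17 = - \frac{-2 - 4 - 22}{12} \left(-28\right) - 17 = \left(- \frac{1}{12}\right) \left(-28\right) \left(-28\right) - 17 = \frac{7}{3} \left(-28\right) - 17 = - \frac{196}{3} - 17 = - \frac{247}{3} \approx -82.333$)
$\frac{1}{B} = \frac{1}{- \frac{247}{3}} = - \frac{3}{247}$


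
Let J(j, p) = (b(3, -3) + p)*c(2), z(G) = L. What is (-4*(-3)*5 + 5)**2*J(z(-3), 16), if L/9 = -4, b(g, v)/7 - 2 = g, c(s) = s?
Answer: 430950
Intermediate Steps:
b(g, v) = 14 + 7*g
L = -36 (L = 9*(-4) = -36)
z(G) = -36
J(j, p) = 70 + 2*p (J(j, p) = ((14 + 7*3) + p)*2 = ((14 + 21) + p)*2 = (35 + p)*2 = 70 + 2*p)
(-4*(-3)*5 + 5)**2*J(z(-3), 16) = (-4*(-3)*5 + 5)**2*(70 + 2*16) = (12*5 + 5)**2*(70 + 32) = (60 + 5)**2*102 = 65**2*102 = 4225*102 = 430950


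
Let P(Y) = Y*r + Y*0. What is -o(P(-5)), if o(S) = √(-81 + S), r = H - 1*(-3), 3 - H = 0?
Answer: -I*√111 ≈ -10.536*I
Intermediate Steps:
H = 3 (H = 3 - 1*0 = 3 + 0 = 3)
r = 6 (r = 3 - 1*(-3) = 3 + 3 = 6)
P(Y) = 6*Y (P(Y) = Y*6 + Y*0 = 6*Y + 0 = 6*Y)
-o(P(-5)) = -√(-81 + 6*(-5)) = -√(-81 - 30) = -√(-111) = -I*√111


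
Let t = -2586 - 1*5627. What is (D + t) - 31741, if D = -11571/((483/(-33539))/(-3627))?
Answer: -67027839045/23 ≈ -2.9143e+9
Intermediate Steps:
t = -8213 (t = -2586 - 5627 = -8213)
D = -67026920103/23 (D = -11571/((483*(-1/33539))*(-1/3627)) = -11571/((-483/33539*(-1/3627))) = -11571/161/40548651 = -11571*40548651/161 = -67026920103/23 ≈ -2.9142e+9)
(D + t) - 31741 = (-67026920103/23 - 8213) - 31741 = -67027109002/23 - 31741 = -67027839045/23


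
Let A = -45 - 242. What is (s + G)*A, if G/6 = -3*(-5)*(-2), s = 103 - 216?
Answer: 84091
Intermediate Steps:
A = -287
s = -113
G = -180 (G = 6*(-3*(-5)*(-2)) = 6*(15*(-2)) = 6*(-30) = -180)
(s + G)*A = (-113 - 180)*(-287) = -293*(-287) = 84091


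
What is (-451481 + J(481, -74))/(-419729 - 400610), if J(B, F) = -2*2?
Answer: 451485/820339 ≈ 0.55036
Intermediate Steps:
J(B, F) = -4
(-451481 + J(481, -74))/(-419729 - 400610) = (-451481 - 4)/(-419729 - 400610) = -451485/(-820339) = -451485*(-1/820339) = 451485/820339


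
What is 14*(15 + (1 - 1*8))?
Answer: 112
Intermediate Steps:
14*(15 + (1 - 1*8)) = 14*(15 + (1 - 8)) = 14*(15 - 7) = 14*8 = 112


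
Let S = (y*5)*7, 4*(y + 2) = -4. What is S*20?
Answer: -2100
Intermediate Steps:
y = -3 (y = -2 + (1/4)*(-4) = -2 - 1 = -3)
S = -105 (S = -3*5*7 = -15*7 = -105)
S*20 = -105*20 = -2100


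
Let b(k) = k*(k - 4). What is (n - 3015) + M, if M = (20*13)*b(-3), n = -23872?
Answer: -21427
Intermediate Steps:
b(k) = k*(-4 + k)
M = 5460 (M = (20*13)*(-3*(-4 - 3)) = 260*(-3*(-7)) = 260*21 = 5460)
(n - 3015) + M = (-23872 - 3015) + 5460 = -26887 + 5460 = -21427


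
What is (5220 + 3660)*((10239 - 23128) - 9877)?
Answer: -202162080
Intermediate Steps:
(5220 + 3660)*((10239 - 23128) - 9877) = 8880*(-12889 - 9877) = 8880*(-22766) = -202162080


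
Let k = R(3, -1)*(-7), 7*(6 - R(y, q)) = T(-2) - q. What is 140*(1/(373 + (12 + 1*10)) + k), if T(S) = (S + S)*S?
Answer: -364952/79 ≈ -4619.6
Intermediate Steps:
T(S) = 2*S**2 (T(S) = (2*S)*S = 2*S**2)
R(y, q) = 34/7 + q/7 (R(y, q) = 6 - (2*(-2)**2 - q)/7 = 6 - (2*4 - q)/7 = 6 - (8 - q)/7 = 6 + (-8/7 + q/7) = 34/7 + q/7)
k = -33 (k = (34/7 + (1/7)*(-1))*(-7) = (34/7 - 1/7)*(-7) = (33/7)*(-7) = -33)
140*(1/(373 + (12 + 1*10)) + k) = 140*(1/(373 + (12 + 1*10)) - 33) = 140*(1/(373 + (12 + 10)) - 33) = 140*(1/(373 + 22) - 33) = 140*(1/395 - 33) = 140*(-13034/395) = -364952/79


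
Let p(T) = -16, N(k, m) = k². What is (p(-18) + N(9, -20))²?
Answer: 4225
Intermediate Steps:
(p(-18) + N(9, -20))² = (-16 + 9²)² = (-16 + 81)² = 65² = 4225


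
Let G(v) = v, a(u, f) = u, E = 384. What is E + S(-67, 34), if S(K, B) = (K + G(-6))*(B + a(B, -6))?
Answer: -4580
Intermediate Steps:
S(K, B) = 2*B*(-6 + K) (S(K, B) = (K - 6)*(B + B) = (-6 + K)*(2*B) = 2*B*(-6 + K))
E + S(-67, 34) = 384 + 2*34*(-6 - 67) = 384 + 2*34*(-73) = 384 - 4964 = -4580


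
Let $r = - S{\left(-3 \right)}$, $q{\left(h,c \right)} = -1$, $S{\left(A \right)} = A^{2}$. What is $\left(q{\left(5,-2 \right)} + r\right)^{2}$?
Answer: $100$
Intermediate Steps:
$r = -9$ ($r = - \left(-3\right)^{2} = \left(-1\right) 9 = -9$)
$\left(q{\left(5,-2 \right)} + r\right)^{2} = \left(-1 - 9\right)^{2} = \left(-10\right)^{2} = 100$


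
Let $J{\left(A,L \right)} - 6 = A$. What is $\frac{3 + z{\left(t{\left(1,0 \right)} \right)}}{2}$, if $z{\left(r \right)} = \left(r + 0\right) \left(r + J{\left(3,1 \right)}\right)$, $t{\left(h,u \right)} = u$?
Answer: $\frac{3}{2} \approx 1.5$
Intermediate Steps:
$J{\left(A,L \right)} = 6 + A$
$z{\left(r \right)} = r \left(9 + r\right)$ ($z{\left(r \right)} = \left(r + 0\right) \left(r + \left(6 + 3\right)\right) = r \left(r + 9\right) = r \left(9 + r\right)$)
$\frac{3 + z{\left(t{\left(1,0 \right)} \right)}}{2} = \frac{3 + 0 \left(9 + 0\right)}{2} = \frac{3 + 0 \cdot 9}{2} = \frac{3 + 0}{2} = \frac{1}{2} \cdot 3 = \frac{3}{2}$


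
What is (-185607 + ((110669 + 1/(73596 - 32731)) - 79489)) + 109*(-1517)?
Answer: -13067809699/40865 ≈ -3.1978e+5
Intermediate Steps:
(-185607 + ((110669 + 1/(73596 - 32731)) - 79489)) + 109*(-1517) = (-185607 + ((110669 + 1/40865) - 79489)) - 165353 = (-185607 + (4522488686/40865 - 79489)) - 165353 = (-185607 + 1274170701/40865) - 165353 = -6310659354/40865 - 165353 = -13067809699/40865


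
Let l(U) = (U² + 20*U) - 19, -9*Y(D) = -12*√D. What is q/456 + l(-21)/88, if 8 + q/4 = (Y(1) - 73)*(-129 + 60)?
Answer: 108671/2508 ≈ 43.330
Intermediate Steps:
Y(D) = 4*√D/3 (Y(D) = -(-4)*√D/3 = 4*√D/3)
l(U) = -19 + U² + 20*U
q = 19748 (q = -32 + 4*((4*√1/3 - 73)*(-129 + 60)) = -32 + 4*(((4/3)*1 - 73)*(-69)) = -32 + 4*((4/3 - 73)*(-69)) = -32 + 4*(-215/3*(-69)) = -32 + 4*4945 = -32 + 19780 = 19748)
q/456 + l(-21)/88 = 19748/456 + (-19 + (-21)² + 20*(-21))/88 = 19748*(1/456) + (-19 + 441 - 420)*(1/88) = 4937/114 + 2*(1/88) = 4937/114 + 1/44 = 108671/2508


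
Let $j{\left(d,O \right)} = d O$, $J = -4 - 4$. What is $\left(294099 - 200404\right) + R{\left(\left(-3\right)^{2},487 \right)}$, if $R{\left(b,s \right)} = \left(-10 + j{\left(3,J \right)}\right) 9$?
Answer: $93389$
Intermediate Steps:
$J = -8$
$j{\left(d,O \right)} = O d$
$R{\left(b,s \right)} = -306$ ($R{\left(b,s \right)} = \left(-10 - 24\right) 9 = \left(-34\right) 9 = -306$)
$\left(294099 - 200404\right) + R{\left(\left(-3\right)^{2},487 \right)} = \left(294099 - 200404\right) - 306 = 93695 - 306 = 93389$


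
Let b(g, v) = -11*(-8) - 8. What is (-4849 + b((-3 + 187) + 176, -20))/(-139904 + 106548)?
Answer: 4769/33356 ≈ 0.14297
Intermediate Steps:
b(g, v) = 80 (b(g, v) = 88 - 8 = 80)
(-4849 + b((-3 + 187) + 176, -20))/(-139904 + 106548) = (-4849 + 80)/(-139904 + 106548) = -4769/(-33356) = -4769*(-1/33356) = 4769/33356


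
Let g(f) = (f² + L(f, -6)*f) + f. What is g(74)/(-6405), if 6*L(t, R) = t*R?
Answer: -74/6405 ≈ -0.011553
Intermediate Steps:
L(t, R) = R*t/6 (L(t, R) = (t*R)/6 = (R*t)/6 = R*t/6)
g(f) = f (g(f) = (f² + ((⅙)*(-6)*f)*f) + f = (f² + (-f)*f) + f = (f² - f²) + f = 0 + f = f)
g(74)/(-6405) = 74/(-6405) = 74*(-1/6405) = -74/6405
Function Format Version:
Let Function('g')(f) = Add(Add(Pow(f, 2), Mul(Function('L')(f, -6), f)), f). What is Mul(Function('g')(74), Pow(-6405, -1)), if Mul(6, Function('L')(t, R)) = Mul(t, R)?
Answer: Rational(-74, 6405) ≈ -0.011553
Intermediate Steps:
Function('L')(t, R) = Mul(Rational(1, 6), R, t) (Function('L')(t, R) = Mul(Rational(1, 6), Mul(t, R)) = Mul(Rational(1, 6), Mul(R, t)) = Mul(Rational(1, 6), R, t))
Function('g')(f) = f (Function('g')(f) = Add(Add(Pow(f, 2), Mul(Mul(Rational(1, 6), -6, f), f)), f) = Add(Add(Pow(f, 2), Mul(Mul(-1, f), f)), f) = Add(Add(Pow(f, 2), Mul(-1, Pow(f, 2))), f) = Add(0, f) = f)
Mul(Function('g')(74), Pow(-6405, -1)) = Mul(74, Pow(-6405, -1)) = Mul(74, Rational(-1, 6405)) = Rational(-74, 6405)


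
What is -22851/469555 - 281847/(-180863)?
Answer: 128209767672/84925125965 ≈ 1.5097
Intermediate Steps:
-22851/469555 - 281847/(-180863) = -22851*1/469555 - 281847*(-1/180863) = -22851/469555 + 281847/180863 = 128209767672/84925125965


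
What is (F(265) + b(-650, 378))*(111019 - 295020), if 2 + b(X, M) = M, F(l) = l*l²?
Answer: -3424258794001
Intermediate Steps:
F(l) = l³
b(X, M) = -2 + M
(F(265) + b(-650, 378))*(111019 - 295020) = (265³ + (-2 + 378))*(111019 - 295020) = (18609625 + 376)*(-184001) = 18610001*(-184001) = -3424258794001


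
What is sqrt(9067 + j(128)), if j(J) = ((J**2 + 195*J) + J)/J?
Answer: sqrt(9391) ≈ 96.907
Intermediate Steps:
j(J) = (J**2 + 196*J)/J
sqrt(9067 + j(128)) = sqrt(9067 + (196 + 128)) = sqrt(9067 + 324) = sqrt(9391)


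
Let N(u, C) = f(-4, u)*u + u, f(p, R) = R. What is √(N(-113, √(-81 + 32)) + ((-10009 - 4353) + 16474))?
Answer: 4*√923 ≈ 121.52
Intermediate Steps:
N(u, C) = u + u² (N(u, C) = u*u + u = u² + u = u + u²)
√(N(-113, √(-81 + 32)) + ((-10009 - 4353) + 16474)) = √(-113*(1 - 113) + ((-10009 - 4353) + 16474)) = √(-113*(-112) + (-14362 + 16474)) = √(12656 + 2112) = √14768 = 4*√923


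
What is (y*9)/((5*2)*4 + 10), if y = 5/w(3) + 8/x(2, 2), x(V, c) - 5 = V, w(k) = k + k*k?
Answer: 393/1400 ≈ 0.28071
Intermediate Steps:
w(k) = k + k²
x(V, c) = 5 + V
y = 131/84 (y = 5/((3*(1 + 3))) + 8/(5 + 2) = 5/((3*4)) + 8/7 = 5/12 + 8*(⅐) = 5*(1/12) + 8/7 = 5/12 + 8/7 = 131/84 ≈ 1.5595)
(y*9)/((5*2)*4 + 10) = ((131/84)*9)/((5*2)*4 + 10) = 393/(28*(10*4 + 10)) = 393/(28*(40 + 10)) = (393/28)/50 = (393/28)*(1/50) = 393/1400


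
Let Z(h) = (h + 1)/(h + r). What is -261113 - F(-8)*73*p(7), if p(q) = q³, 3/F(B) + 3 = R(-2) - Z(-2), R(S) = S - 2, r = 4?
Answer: -3244235/13 ≈ -2.4956e+5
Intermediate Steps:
R(S) = -2 + S
Z(h) = (1 + h)/(4 + h) (Z(h) = (h + 1)/(h + 4) = (1 + h)/(4 + h))
F(B) = -6/13 (F(B) = 3/(-3 + ((-2 - 2) - (1 - 2)/(4 - 2))) = 3/(-3 + (-4 - (-1)/2)) = 3/(-3 + (-4 - 1*(-½))) = 3/(-3 + (-4 + ½)) = 3/(-3 - 7/2) = 3/(-13/2) = 3*(-2/13) = -6/13)
-261113 - F(-8)*73*p(7) = -261113 - (-6/13*73)*7³ = -261113 - (-438)*343/13 = -261113 - 1*(-150234/13) = -261113 + 150234/13 = -3244235/13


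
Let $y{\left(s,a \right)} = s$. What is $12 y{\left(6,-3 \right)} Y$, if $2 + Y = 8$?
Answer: $432$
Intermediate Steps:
$Y = 6$ ($Y = -2 + 8 = 6$)
$12 y{\left(6,-3 \right)} Y = 12 \cdot 6 \cdot 6 = 72 \cdot 6 = 432$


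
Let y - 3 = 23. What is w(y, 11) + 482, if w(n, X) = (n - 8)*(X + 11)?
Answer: 878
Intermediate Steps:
y = 26 (y = 3 + 23 = 26)
w(n, X) = (-8 + n)*(11 + X)
w(y, 11) + 482 = (-88 - 8*11 + 11*26 + 11*26) + 482 = (-88 - 88 + 286 + 286) + 482 = 396 + 482 = 878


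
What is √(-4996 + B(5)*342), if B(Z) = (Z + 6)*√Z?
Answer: √(-4996 + 3762*√5) ≈ 58.447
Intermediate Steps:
B(Z) = √Z*(6 + Z) (B(Z) = (6 + Z)*√Z = √Z*(6 + Z))
√(-4996 + B(5)*342) = √(-4996 + (√5*(6 + 5))*342) = √(-4996 + (√5*11)*342) = √(-4996 + (11*√5)*342) = √(-4996 + 3762*√5)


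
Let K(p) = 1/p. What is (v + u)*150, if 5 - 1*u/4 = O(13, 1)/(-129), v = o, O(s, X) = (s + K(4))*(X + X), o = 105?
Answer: 811550/43 ≈ 18873.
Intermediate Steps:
K(p) = 1/p
O(s, X) = 2*X*(¼ + s) (O(s, X) = (s + 1/4)*(X + X) = (s + ¼)*(2*X) = (¼ + s)*(2*X) = 2*X*(¼ + s))
v = 105
u = 2686/129 (u = 20 - 4*(½)*1*(1 + 4*13)/(-129) = 20 - 4*(½)*1*(1 + 52)*(-1)/129 = 20 - 4*(½)*1*53*(-1)/129 = 20 - 106*(-1)/129 = 20 - 4*(-53/258) = 20 + 106/129 = 2686/129 ≈ 20.822)
(v + u)*150 = (105 + 2686/129)*150 = (16231/129)*150 = 811550/43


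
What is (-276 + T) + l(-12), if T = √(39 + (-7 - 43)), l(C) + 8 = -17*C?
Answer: -80 + I*√11 ≈ -80.0 + 3.3166*I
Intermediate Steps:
l(C) = -8 - 17*C
T = I*√11 (T = √(39 - 50) = √(-11) = I*√11 ≈ 3.3166*I)
(-276 + T) + l(-12) = (-276 + I*√11) + (-8 - 17*(-12)) = (-276 + I*√11) + (-8 + 204) = (-276 + I*√11) + 196 = -80 + I*√11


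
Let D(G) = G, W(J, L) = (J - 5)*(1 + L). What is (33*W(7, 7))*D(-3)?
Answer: -1584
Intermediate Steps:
W(J, L) = (1 + L)*(-5 + J) (W(J, L) = (-5 + J)*(1 + L) = (1 + L)*(-5 + J))
(33*W(7, 7))*D(-3) = (33*(-5 + 7 - 5*7 + 7*7))*(-3) = (33*(-5 + 7 - 35 + 49))*(-3) = (33*16)*(-3) = 528*(-3) = -1584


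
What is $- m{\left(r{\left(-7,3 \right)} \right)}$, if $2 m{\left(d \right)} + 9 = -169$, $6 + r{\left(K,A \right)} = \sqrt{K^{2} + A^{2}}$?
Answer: $89$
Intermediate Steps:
$r{\left(K,A \right)} = -6 + \sqrt{A^{2} + K^{2}}$ ($r{\left(K,A \right)} = -6 + \sqrt{K^{2} + A^{2}} = -6 + \sqrt{A^{2} + K^{2}}$)
$m{\left(d \right)} = -89$ ($m{\left(d \right)} = - \frac{9}{2} + \frac{1}{2} \left(-169\right) = - \frac{9}{2} - \frac{169}{2} = -89$)
$- m{\left(r{\left(-7,3 \right)} \right)} = \left(-1\right) \left(-89\right) = 89$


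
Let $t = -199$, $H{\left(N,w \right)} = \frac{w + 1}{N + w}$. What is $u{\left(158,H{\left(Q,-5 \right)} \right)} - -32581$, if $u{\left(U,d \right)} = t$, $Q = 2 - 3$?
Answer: $32382$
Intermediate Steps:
$Q = -1$
$H{\left(N,w \right)} = \frac{1 + w}{N + w}$
$u{\left(U,d \right)} = -199$
$u{\left(158,H{\left(Q,-5 \right)} \right)} - -32581 = -199 - -32581 = -199 + 32581 = 32382$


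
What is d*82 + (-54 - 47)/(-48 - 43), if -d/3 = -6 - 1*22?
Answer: 626909/91 ≈ 6889.1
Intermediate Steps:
d = 84 (d = -3*(-6 - 1*22) = -3*(-6 - 22) = -3*(-28) = 84)
d*82 + (-54 - 47)/(-48 - 43) = 84*82 + (-54 - 47)/(-48 - 43) = 6888 - 101/(-91) = 6888 - 101*(-1/91) = 6888 + 101/91 = 626909/91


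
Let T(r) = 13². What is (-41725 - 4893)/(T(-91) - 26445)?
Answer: 23309/13138 ≈ 1.7742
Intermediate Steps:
T(r) = 169
(-41725 - 4893)/(T(-91) - 26445) = (-41725 - 4893)/(169 - 26445) = -46618/(-26276) = -46618*(-1/26276) = 23309/13138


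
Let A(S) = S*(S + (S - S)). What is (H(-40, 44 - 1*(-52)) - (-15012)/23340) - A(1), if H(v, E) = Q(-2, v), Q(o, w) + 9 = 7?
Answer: -4584/1945 ≈ -2.3568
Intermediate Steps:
A(S) = S² (A(S) = S*(S + 0) = S*S = S²)
Q(o, w) = -2 (Q(o, w) = -9 + 7 = -2)
H(v, E) = -2
(H(-40, 44 - 1*(-52)) - (-15012)/23340) - A(1) = (-2 - (-15012)/23340) - 1*1² = (-2 - (-15012)/23340) - 1*1 = (-2 - 1*(-1251/1945)) - 1 = (-2 + 1251/1945) - 1 = -2639/1945 - 1 = -4584/1945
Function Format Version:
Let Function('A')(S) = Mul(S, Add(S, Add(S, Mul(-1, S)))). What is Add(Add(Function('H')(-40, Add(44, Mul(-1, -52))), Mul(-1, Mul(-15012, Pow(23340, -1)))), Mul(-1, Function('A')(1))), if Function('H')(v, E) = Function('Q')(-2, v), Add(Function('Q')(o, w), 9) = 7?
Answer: Rational(-4584, 1945) ≈ -2.3568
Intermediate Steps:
Function('A')(S) = Pow(S, 2) (Function('A')(S) = Mul(S, Add(S, 0)) = Mul(S, S) = Pow(S, 2))
Function('Q')(o, w) = -2 (Function('Q')(o, w) = Add(-9, 7) = -2)
Function('H')(v, E) = -2
Add(Add(Function('H')(-40, Add(44, Mul(-1, -52))), Mul(-1, Mul(-15012, Pow(23340, -1)))), Mul(-1, Function('A')(1))) = Add(Add(-2, Mul(-1, Mul(-15012, Pow(23340, -1)))), Mul(-1, Pow(1, 2))) = Add(Add(-2, Mul(-1, Mul(-15012, Rational(1, 23340)))), Mul(-1, 1)) = Add(Add(-2, Mul(-1, Rational(-1251, 1945))), -1) = Add(Add(-2, Rational(1251, 1945)), -1) = Add(Rational(-2639, 1945), -1) = Rational(-4584, 1945)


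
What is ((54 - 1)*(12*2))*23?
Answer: 29256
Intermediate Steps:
((54 - 1)*(12*2))*23 = (53*24)*23 = 1272*23 = 29256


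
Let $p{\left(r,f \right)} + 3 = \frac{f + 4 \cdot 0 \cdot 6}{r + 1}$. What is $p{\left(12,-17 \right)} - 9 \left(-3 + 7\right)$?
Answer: $- \frac{524}{13} \approx -40.308$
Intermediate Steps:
$p{\left(r,f \right)} = -3 + \frac{f}{1 + r}$ ($p{\left(r,f \right)} = -3 + \frac{f + 4 \cdot 0 \cdot 6}{r + 1} = -3 + \frac{f + 0 \cdot 6}{1 + r} = -3 + \frac{f + 0}{1 + r} = -3 + \frac{f}{1 + r}$)
$p{\left(12,-17 \right)} - 9 \left(-3 + 7\right) = \frac{-3 - 17 - 36}{1 + 12} - 9 \left(-3 + 7\right) = \frac{-3 - 17 - 36}{13} - 36 = \frac{1}{13} \left(-56\right) - 36 = - \frac{56}{13} - 36 = - \frac{524}{13}$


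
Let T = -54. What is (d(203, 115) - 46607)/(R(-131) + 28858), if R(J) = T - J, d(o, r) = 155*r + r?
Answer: -28667/28935 ≈ -0.99074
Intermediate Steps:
d(o, r) = 156*r
R(J) = -54 - J
(d(203, 115) - 46607)/(R(-131) + 28858) = (156*115 - 46607)/((-54 - 1*(-131)) + 28858) = (17940 - 46607)/((-54 + 131) + 28858) = -28667/(77 + 28858) = -28667/28935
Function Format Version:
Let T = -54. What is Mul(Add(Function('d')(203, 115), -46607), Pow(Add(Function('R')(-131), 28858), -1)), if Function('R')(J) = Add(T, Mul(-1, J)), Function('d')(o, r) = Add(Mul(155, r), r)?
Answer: Rational(-28667, 28935) ≈ -0.99074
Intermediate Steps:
Function('d')(o, r) = Mul(156, r)
Function('R')(J) = Add(-54, Mul(-1, J))
Mul(Add(Function('d')(203, 115), -46607), Pow(Add(Function('R')(-131), 28858), -1)) = Mul(Add(Mul(156, 115), -46607), Pow(Add(Add(-54, Mul(-1, -131)), 28858), -1)) = Mul(Add(17940, -46607), Pow(Add(Add(-54, 131), 28858), -1)) = Mul(-28667, Pow(Add(77, 28858), -1)) = Mul(-28667, Pow(28935, -1)) = Mul(-28667, Rational(1, 28935)) = Rational(-28667, 28935)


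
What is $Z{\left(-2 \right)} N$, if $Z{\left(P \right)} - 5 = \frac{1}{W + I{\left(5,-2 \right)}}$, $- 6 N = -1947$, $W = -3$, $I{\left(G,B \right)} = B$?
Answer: $\frac{7788}{5} \approx 1557.6$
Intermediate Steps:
$N = \frac{649}{2}$ ($N = \left(- \frac{1}{6}\right) \left(-1947\right) = \frac{649}{2} \approx 324.5$)
$Z{\left(P \right)} = \frac{24}{5}$ ($Z{\left(P \right)} = 5 + \frac{1}{-3 - 2} = 5 + \frac{1}{-5} = 5 - \frac{1}{5} = \frac{24}{5}$)
$Z{\left(-2 \right)} N = \frac{24}{5} \cdot \frac{649}{2} = \frac{7788}{5}$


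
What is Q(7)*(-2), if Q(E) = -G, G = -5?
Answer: -10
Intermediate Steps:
Q(E) = 5 (Q(E) = -1*(-5) = 5)
Q(7)*(-2) = 5*(-2) = -10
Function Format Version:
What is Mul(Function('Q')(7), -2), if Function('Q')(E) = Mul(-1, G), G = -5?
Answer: -10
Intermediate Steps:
Function('Q')(E) = 5 (Function('Q')(E) = Mul(-1, -5) = 5)
Mul(Function('Q')(7), -2) = Mul(5, -2) = -10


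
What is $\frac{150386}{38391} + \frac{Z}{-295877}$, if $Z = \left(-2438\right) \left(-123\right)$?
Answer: $\frac{32983295788}{11359013907} \approx 2.9037$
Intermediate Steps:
$Z = 299874$
$\frac{150386}{38391} + \frac{Z}{-295877} = \frac{150386}{38391} + \frac{299874}{-295877} = 150386 \cdot \frac{1}{38391} + 299874 \left(- \frac{1}{295877}\right) = \frac{150386}{38391} - \frac{299874}{295877} = \frac{32983295788}{11359013907}$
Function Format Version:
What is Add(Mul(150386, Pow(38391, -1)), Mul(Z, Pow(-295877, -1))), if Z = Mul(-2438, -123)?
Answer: Rational(32983295788, 11359013907) ≈ 2.9037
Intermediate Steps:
Z = 299874
Add(Mul(150386, Pow(38391, -1)), Mul(Z, Pow(-295877, -1))) = Add(Mul(150386, Pow(38391, -1)), Mul(299874, Pow(-295877, -1))) = Add(Mul(150386, Rational(1, 38391)), Mul(299874, Rational(-1, 295877))) = Add(Rational(150386, 38391), Rational(-299874, 295877)) = Rational(32983295788, 11359013907)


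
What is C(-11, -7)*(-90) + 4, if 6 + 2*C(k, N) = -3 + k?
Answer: 904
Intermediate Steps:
C(k, N) = -9/2 + k/2 (C(k, N) = -3 + (-3 + k)/2 = -3 + (-3/2 + k/2) = -9/2 + k/2)
C(-11, -7)*(-90) + 4 = (-9/2 + (½)*(-11))*(-90) + 4 = (-9/2 - 11/2)*(-90) + 4 = -10*(-90) + 4 = 900 + 4 = 904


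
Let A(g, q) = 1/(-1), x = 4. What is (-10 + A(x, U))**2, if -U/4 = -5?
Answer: 121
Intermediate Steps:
U = 20 (U = -4*(-5) = 20)
A(g, q) = -1
(-10 + A(x, U))**2 = (-10 - 1)**2 = (-11)**2 = 121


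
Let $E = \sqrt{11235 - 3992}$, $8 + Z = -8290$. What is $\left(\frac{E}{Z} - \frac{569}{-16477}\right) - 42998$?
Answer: $- \frac{708477477}{16477} - \frac{\sqrt{7243}}{8298} \approx -42998.0$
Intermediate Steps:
$Z = -8298$ ($Z = -8 - 8290 = -8298$)
$E = \sqrt{7243} \approx 85.106$
$\left(\frac{E}{Z} - \frac{569}{-16477}\right) - 42998 = \left(\frac{\sqrt{7243}}{-8298} - \frac{569}{-16477}\right) - 42998 = \left(\sqrt{7243} \left(- \frac{1}{8298}\right) - - \frac{569}{16477}\right) - 42998 = \left(- \frac{\sqrt{7243}}{8298} + \frac{569}{16477}\right) - 42998 = \left(\frac{569}{16477} - \frac{\sqrt{7243}}{8298}\right) - 42998 = - \frac{708477477}{16477} - \frac{\sqrt{7243}}{8298}$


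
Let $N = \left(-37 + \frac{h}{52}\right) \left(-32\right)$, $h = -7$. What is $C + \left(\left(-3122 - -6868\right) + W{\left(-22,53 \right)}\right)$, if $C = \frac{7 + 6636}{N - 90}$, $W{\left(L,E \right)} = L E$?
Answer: $\frac{36923599}{14278} \approx 2586.0$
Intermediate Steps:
$W{\left(L,E \right)} = E L$
$N = \frac{15448}{13}$ ($N = \left(-37 - \frac{7}{52}\right) \left(-32\right) = \left(- \frac{1931}{52}\right) \left(-32\right) = \frac{15448}{13} \approx 1188.3$)
$C = \frac{86359}{14278}$ ($C = \frac{7 + 6636}{\frac{15448}{13} - 90} = \frac{6643}{\frac{14278}{13}} = 6643 \cdot \frac{13}{14278} = \frac{86359}{14278} \approx 6.0484$)
$C + \left(\left(-3122 - -6868\right) + W{\left(-22,53 \right)}\right) = \frac{86359}{14278} + \left(\left(-3122 - -6868\right) + 53 \left(-22\right)\right) = \frac{86359}{14278} + \left(\left(-3122 + 6868\right) - 1166\right) = \frac{86359}{14278} + \left(3746 - 1166\right) = \frac{86359}{14278} + 2580 = \frac{36923599}{14278}$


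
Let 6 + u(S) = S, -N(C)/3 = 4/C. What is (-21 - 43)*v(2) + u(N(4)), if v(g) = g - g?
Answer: -9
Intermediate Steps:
N(C) = -12/C
u(S) = -6 + S
v(g) = 0
(-21 - 43)*v(2) + u(N(4)) = (-21 - 43)*0 + (-6 - 12/4) = -64*0 + (-6 - 12*1/4) = 0 + (-6 - 3) = 0 - 9 = -9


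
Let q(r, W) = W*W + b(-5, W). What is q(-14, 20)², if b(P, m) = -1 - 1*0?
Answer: 159201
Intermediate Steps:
b(P, m) = -1 (b(P, m) = -1 + 0 = -1)
q(r, W) = -1 + W² (q(r, W) = W*W - 1 = W² - 1 = -1 + W²)
q(-14, 20)² = (-1 + 20²)² = (-1 + 400)² = 399² = 159201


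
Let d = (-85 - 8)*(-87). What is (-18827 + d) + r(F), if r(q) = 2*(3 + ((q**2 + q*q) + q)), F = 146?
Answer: 74826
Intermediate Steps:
r(q) = 6 + 2*q + 4*q**2 (r(q) = 2*(3 + ((q**2 + q**2) + q)) = 2*(3 + (2*q**2 + q)) = 2*(3 + (q + 2*q**2)) = 2*(3 + q + 2*q**2) = 6 + 2*q + 4*q**2)
d = 8091 (d = -93*(-87) = 8091)
(-18827 + d) + r(F) = (-18827 + 8091) + (6 + 2*146 + 4*146**2) = -10736 + (6 + 292 + 4*21316) = -10736 + (6 + 292 + 85264) = -10736 + 85562 = 74826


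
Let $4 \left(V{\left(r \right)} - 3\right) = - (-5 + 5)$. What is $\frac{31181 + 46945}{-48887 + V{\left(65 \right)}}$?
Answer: $- \frac{39063}{24442} \approx -1.5982$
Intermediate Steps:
$V{\left(r \right)} = 3$ ($V{\left(r \right)} = 3 + \frac{\left(-1\right) \left(-5 + 5\right)}{4} = 3 + \frac{\left(-1\right) 0}{4} = 3 + \frac{1}{4} \cdot 0 = 3 + 0 = 3$)
$\frac{31181 + 46945}{-48887 + V{\left(65 \right)}} = \frac{31181 + 46945}{-48887 + 3} = \frac{78126}{-48884} = 78126 \left(- \frac{1}{48884}\right) = - \frac{39063}{24442}$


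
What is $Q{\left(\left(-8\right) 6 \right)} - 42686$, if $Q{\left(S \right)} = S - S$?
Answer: $-42686$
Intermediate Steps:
$Q{\left(S \right)} = 0$
$Q{\left(\left(-8\right) 6 \right)} - 42686 = 0 - 42686 = -42686$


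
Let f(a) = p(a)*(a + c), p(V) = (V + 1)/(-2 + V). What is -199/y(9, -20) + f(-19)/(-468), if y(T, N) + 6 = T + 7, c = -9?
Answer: -7741/390 ≈ -19.849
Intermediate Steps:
p(V) = (1 + V)/(-2 + V)
y(T, N) = 1 + T (y(T, N) = -6 + (T + 7) = -6 + (7 + T) = 1 + T)
f(a) = (1 + a)*(-9 + a)/(-2 + a) (f(a) = ((1 + a)/(-2 + a))*(a - 9) = ((1 + a)/(-2 + a))*(-9 + a) = (1 + a)*(-9 + a)/(-2 + a))
-199/y(9, -20) + f(-19)/(-468) = -199/(1 + 9) + ((1 - 19)*(-9 - 19)/(-2 - 19))/(-468) = -199/10 + (-18*(-28)/(-21))*(-1/468) = -199*⅒ - 1/21*(-18)*(-28)*(-1/468) = -199/10 - 24*(-1/468) = -199/10 + 2/39 = -7741/390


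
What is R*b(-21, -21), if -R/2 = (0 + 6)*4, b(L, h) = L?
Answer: 1008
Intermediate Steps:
R = -48 (R = -2*(0 + 6)*4 = -12*4 = -2*24 = -48)
R*b(-21, -21) = -48*(-21) = 1008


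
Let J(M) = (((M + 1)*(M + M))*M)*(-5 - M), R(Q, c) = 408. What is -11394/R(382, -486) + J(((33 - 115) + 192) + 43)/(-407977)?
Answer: 76689190845/27742436 ≈ 2764.3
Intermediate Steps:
J(M) = 2*M**2*(1 + M)*(-5 - M) (J(M) = (((1 + M)*(2*M))*M)*(-5 - M) = ((2*M*(1 + M))*M)*(-5 - M) = (2*M**2*(1 + M))*(-5 - M) = 2*M**2*(1 + M)*(-5 - M))
-11394/R(382, -486) + J(((33 - 115) + 192) + 43)/(-407977) = -11394/408 + (2*(((33 - 115) + 192) + 43)**2*(-5 - (((33 - 115) + 192) + 43)**2 - 6*(((33 - 115) + 192) + 43)))/(-407977) = -11394*1/408 + (2*((-82 + 192) + 43)**2*(-5 - ((-82 + 192) + 43)**2 - 6*((-82 + 192) + 43)))*(-1/407977) = -1899/68 + (2*(110 + 43)**2*(-5 - (110 + 43)**2 - 6*(110 + 43)))*(-1/407977) = -1899/68 + (2*153**2*(-5 - 1*153**2 - 6*153))*(-1/407977) = -1899/68 + (2*23409*(-5 - 1*23409 - 918))*(-1/407977) = -1899/68 + (2*23409*(-5 - 23409 - 918))*(-1/407977) = -1899/68 + (2*23409*(-24332))*(-1/407977) = -1899/68 - 1139175576*(-1/407977) = -1899/68 + 1139175576/407977 = 76689190845/27742436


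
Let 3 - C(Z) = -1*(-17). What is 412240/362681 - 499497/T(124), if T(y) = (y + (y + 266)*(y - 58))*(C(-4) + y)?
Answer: 90152838013/93803813840 ≈ 0.96108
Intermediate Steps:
C(Z) = -14 (C(Z) = 3 - (-1)*(-17) = 3 - 1*17 = 3 - 17 = -14)
T(y) = (-14 + y)*(y + (-58 + y)*(266 + y)) (T(y) = (y + (y + 266)*(y - 58))*(-14 + y) = (y + (266 + y)*(-58 + y))*(-14 + y) = (y + (-58 + y)*(266 + y))*(-14 + y) = (-14 + y)*(y + (-58 + y)*(266 + y)))
412240/362681 - 499497/T(124) = 412240/362681 - 499497/(215992 + 124³ - 18354*124 + 195*124²) = 412240*(1/362681) - 499497/(215992 + 1906624 - 2275896 + 195*15376) = 412240/362681 - 499497/(215992 + 1906624 - 2275896 + 2998320) = 412240/362681 - 499497/2845040 = 90152838013/93803813840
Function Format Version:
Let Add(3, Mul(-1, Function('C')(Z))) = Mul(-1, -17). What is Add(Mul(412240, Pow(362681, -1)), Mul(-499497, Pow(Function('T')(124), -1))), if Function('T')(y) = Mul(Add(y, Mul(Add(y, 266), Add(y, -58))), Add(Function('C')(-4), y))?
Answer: Rational(90152838013, 93803813840) ≈ 0.96108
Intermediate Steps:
Function('C')(Z) = -14 (Function('C')(Z) = Add(3, Mul(-1, Mul(-1, -17))) = Add(3, Mul(-1, 17)) = Add(3, -17) = -14)
Function('T')(y) = Mul(Add(-14, y), Add(y, Mul(Add(-58, y), Add(266, y)))) (Function('T')(y) = Mul(Add(y, Mul(Add(y, 266), Add(y, -58))), Add(-14, y)) = Mul(Add(y, Mul(Add(266, y), Add(-58, y))), Add(-14, y)) = Mul(Add(y, Mul(Add(-58, y), Add(266, y))), Add(-14, y)) = Mul(Add(-14, y), Add(y, Mul(Add(-58, y), Add(266, y)))))
Add(Mul(412240, Pow(362681, -1)), Mul(-499497, Pow(Function('T')(124), -1))) = Add(Mul(412240, Pow(362681, -1)), Mul(-499497, Pow(Add(215992, Pow(124, 3), Mul(-18354, 124), Mul(195, Pow(124, 2))), -1))) = Add(Mul(412240, Rational(1, 362681)), Mul(-499497, Pow(Add(215992, 1906624, -2275896, Mul(195, 15376)), -1))) = Add(Rational(412240, 362681), Mul(-499497, Pow(Add(215992, 1906624, -2275896, 2998320), -1))) = Add(Rational(412240, 362681), Mul(-499497, Pow(2845040, -1))) = Add(Rational(412240, 362681), Mul(-499497, Rational(1, 2845040))) = Add(Rational(412240, 362681), Rational(-499497, 2845040)) = Rational(90152838013, 93803813840)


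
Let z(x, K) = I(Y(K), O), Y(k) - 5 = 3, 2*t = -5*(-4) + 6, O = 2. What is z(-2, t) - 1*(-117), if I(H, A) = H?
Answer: 125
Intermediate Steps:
t = 13 (t = (-5*(-4) + 6)/2 = (20 + 6)/2 = (½)*26 = 13)
Y(k) = 8 (Y(k) = 5 + 3 = 8)
z(x, K) = 8
z(-2, t) - 1*(-117) = 8 - 1*(-117) = 8 + 117 = 125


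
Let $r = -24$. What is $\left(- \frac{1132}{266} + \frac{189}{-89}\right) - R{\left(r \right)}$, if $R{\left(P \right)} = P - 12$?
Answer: $\frac{350621}{11837} \approx 29.621$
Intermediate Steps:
$R{\left(P \right)} = -12 + P$ ($R{\left(P \right)} = P - 12 = -12 + P$)
$\left(- \frac{1132}{266} + \frac{189}{-89}\right) - R{\left(r \right)} = \left(- \frac{1132}{266} + \frac{189}{-89}\right) - \left(-12 - 24\right) = \left(\left(-1132\right) \frac{1}{266} + 189 \left(- \frac{1}{89}\right)\right) - -36 = \left(- \frac{566}{133} - \frac{189}{89}\right) + 36 = - \frac{75511}{11837} + 36 = \frac{350621}{11837}$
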